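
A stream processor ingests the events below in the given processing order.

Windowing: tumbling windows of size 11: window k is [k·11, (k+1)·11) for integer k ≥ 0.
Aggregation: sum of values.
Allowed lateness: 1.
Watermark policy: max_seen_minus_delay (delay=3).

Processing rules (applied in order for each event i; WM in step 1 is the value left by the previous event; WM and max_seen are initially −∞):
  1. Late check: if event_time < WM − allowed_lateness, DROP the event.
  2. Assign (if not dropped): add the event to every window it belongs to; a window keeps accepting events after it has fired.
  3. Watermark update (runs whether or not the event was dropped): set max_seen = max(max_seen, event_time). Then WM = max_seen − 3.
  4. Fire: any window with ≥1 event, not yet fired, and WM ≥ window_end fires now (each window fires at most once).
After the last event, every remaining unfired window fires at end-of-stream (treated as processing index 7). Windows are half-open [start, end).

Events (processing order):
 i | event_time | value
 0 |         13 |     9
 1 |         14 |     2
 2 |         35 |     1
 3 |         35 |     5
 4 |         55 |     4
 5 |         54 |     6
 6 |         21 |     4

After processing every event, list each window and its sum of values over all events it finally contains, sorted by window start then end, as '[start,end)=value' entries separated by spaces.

[11,22)=11 [33,44)=6 [44,55)=6 [55,66)=4

i=0 t=13 v=9: → [11,22); WM=10
i=1 t=14 v=2: → [11,22); WM=11
i=2 t=35 v=1: → [33,44); WM=32; [11,22) fires=11
i=3 t=35 v=5: → [33,44); WM=32
i=4 t=55 v=4: → [55,66); WM=52; [33,44) fires=6
i=5 t=54 v=6: → [44,55); WM=52
i=6 t=21 v=4: DROP (t<52-1); WM=52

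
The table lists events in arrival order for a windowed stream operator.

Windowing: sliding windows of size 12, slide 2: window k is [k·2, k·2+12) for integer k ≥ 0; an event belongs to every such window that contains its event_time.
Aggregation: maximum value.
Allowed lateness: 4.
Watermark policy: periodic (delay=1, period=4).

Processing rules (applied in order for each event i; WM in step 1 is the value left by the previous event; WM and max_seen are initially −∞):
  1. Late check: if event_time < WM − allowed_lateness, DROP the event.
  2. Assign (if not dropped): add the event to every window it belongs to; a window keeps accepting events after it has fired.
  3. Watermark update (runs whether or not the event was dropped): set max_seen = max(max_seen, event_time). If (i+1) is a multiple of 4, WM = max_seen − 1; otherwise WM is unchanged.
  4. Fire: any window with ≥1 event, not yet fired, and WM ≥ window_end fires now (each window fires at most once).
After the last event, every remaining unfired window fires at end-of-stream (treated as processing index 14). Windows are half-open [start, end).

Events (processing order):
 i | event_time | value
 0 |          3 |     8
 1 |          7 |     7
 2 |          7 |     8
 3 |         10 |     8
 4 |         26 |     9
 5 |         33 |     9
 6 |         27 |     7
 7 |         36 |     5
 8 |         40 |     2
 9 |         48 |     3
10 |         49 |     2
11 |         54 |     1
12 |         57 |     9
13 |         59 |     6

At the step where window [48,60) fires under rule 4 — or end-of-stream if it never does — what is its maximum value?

9

i=0 t=3 v=8: → [2,14),[0,12); WM=−∞
i=1 t=7 v=7: → [6,18),[4,16),[2,14),[0,12); WM=−∞
i=2 t=7 v=8: → [6,18),[4,16),[2,14),[0,12); WM=−∞
i=3 t=10 v=8: → [10,22),[8,20),[6,18),[4,16),[2,14),[0,12); WM=9
i=4 t=26 v=9: → [26,38),[24,36),[22,34),[20,32),[18,30),[16,28); WM=9
i=5 t=33 v=9: → [32,44),[30,42),[28,40),[26,38),[24,36),[22,34); WM=9
i=6 t=27 v=7: → [26,38),[24,36),[22,34),[20,32),[18,30),[16,28); WM=9
i=7 t=36 v=5: → [36,48),[34,46),[32,44),[30,42),[28,40),[26,38); WM=35; [0,12) fires=8 [2,14) fires=8 [4,16) fires=8 [6,18) fires=8 [8,20) fires=8 [10,22) fires=8 [16,28) fires=9 [18,30) fires=9 [20,32) fires=9 [22,34) fires=9
i=8 t=40 v=2: → [40,52),[38,50),[36,48),[34,46),[32,44),[30,42); WM=35
i=9 t=48 v=3: → [48,60),[46,58),[44,56),[42,54),[40,52),[38,50); WM=35
i=10 t=49 v=2: → [48,60),[46,58),[44,56),[42,54),[40,52),[38,50); WM=35
i=11 t=54 v=1: → [54,66),[52,64),[50,62),[48,60),[46,58),[44,56); WM=53; [24,36) fires=9 [26,38) fires=9 [28,40) fires=9 [30,42) fires=9 [32,44) fires=9 [34,46) fires=5 [36,48) fires=5 [38,50) fires=3 [40,52) fires=3
i=12 t=57 v=9: → [56,68),[54,66),[52,64),[50,62),[48,60),[46,58); WM=53
i=13 t=59 v=6: → [58,70),[56,68),[54,66),[52,64),[50,62),[48,60); WM=53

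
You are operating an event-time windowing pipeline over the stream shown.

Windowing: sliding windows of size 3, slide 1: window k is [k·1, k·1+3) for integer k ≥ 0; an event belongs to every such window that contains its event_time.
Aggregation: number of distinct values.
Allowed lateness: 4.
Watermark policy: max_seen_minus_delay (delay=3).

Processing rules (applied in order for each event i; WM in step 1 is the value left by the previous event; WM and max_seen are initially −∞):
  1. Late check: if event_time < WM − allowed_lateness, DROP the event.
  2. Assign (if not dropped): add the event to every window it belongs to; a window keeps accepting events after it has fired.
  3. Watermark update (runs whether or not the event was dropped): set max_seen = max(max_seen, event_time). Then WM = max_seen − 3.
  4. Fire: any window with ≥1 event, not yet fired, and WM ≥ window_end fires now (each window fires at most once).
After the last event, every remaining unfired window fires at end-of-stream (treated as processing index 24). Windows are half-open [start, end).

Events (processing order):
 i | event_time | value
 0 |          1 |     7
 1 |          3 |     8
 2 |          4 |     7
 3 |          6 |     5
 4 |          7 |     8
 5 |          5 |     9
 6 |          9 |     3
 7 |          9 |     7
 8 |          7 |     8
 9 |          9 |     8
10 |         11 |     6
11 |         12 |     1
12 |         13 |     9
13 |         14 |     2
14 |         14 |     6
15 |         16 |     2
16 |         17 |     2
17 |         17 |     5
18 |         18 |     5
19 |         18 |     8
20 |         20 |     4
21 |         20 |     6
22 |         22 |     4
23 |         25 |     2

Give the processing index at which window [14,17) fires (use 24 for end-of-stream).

i=0 t=1 v=7: → [1,4),[0,3); WM=-2
i=1 t=3 v=8: → [3,6),[2,5),[1,4); WM=0
i=2 t=4 v=7: → [4,7),[3,6),[2,5); WM=1
i=3 t=6 v=5: → [6,9),[5,8),[4,7); WM=3; [0,3) fires=1
i=4 t=7 v=8: → [7,10),[6,9),[5,8); WM=4; [1,4) fires=2
i=5 t=5 v=9: → [5,8),[4,7),[3,6); WM=4
i=6 t=9 v=3: → [9,12),[8,11),[7,10); WM=6; [2,5) fires=2 [3,6) fires=3
i=7 t=9 v=7: → [9,12),[8,11),[7,10); WM=6
i=8 t=7 v=8: → [7,10),[6,9),[5,8); WM=6
i=9 t=9 v=8: → [9,12),[8,11),[7,10); WM=6
i=10 t=11 v=6: → [11,14),[10,13),[9,12); WM=8; [4,7) fires=3 [5,8) fires=3
i=11 t=12 v=1: → [12,15),[11,14),[10,13); WM=9; [6,9) fires=2
i=12 t=13 v=9: → [13,16),[12,15),[11,14); WM=10; [7,10) fires=3
i=13 t=14 v=2: → [14,17),[13,16),[12,15); WM=11; [8,11) fires=3
i=14 t=14 v=6: → [14,17),[13,16),[12,15); WM=11
i=15 t=16 v=2: → [16,19),[15,18),[14,17); WM=13; [9,12) fires=4 [10,13) fires=2
i=16 t=17 v=2: → [17,20),[16,19),[15,18); WM=14; [11,14) fires=3
i=17 t=17 v=5: → [17,20),[16,19),[15,18); WM=14
i=18 t=18 v=5: → [18,21),[17,20),[16,19); WM=15; [12,15) fires=4
i=19 t=18 v=8: → [18,21),[17,20),[16,19); WM=15
i=20 t=20 v=4: → [20,23),[19,22),[18,21); WM=17; [13,16) fires=3 [14,17) fires=2
i=21 t=20 v=6: → [20,23),[19,22),[18,21); WM=17
i=22 t=22 v=4: → [22,25),[21,24),[20,23); WM=19; [15,18) fires=2 [16,19) fires=3
i=23 t=25 v=2: → [25,28),[24,27),[23,26); WM=22; [17,20) fires=3 [18,21) fires=4 [19,22) fires=2

20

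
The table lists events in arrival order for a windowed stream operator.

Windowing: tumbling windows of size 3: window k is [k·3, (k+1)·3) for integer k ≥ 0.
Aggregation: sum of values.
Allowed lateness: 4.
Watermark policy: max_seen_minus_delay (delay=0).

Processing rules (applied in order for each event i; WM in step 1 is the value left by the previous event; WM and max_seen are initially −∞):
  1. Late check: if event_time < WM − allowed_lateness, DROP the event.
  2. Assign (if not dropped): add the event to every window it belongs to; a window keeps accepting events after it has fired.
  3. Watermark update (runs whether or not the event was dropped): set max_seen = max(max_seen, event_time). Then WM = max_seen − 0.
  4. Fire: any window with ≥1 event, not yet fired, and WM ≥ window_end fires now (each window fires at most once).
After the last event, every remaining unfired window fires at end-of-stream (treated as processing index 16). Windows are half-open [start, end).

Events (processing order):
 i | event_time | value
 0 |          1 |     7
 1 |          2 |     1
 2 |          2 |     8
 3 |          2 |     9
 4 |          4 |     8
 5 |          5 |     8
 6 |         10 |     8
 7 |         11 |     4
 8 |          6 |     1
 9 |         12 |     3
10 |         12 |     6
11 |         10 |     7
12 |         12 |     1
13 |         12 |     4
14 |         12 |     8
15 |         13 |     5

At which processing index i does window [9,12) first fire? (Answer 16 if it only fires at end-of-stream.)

9

i=0 t=1 v=7: → [0,3); WM=1
i=1 t=2 v=1: → [0,3); WM=2
i=2 t=2 v=8: → [0,3); WM=2
i=3 t=2 v=9: → [0,3); WM=2
i=4 t=4 v=8: → [3,6); WM=4; [0,3) fires=25
i=5 t=5 v=8: → [3,6); WM=5
i=6 t=10 v=8: → [9,12); WM=10; [3,6) fires=16
i=7 t=11 v=4: → [9,12); WM=11
i=8 t=6 v=1: DROP (t<11-4); WM=11
i=9 t=12 v=3: → [12,15); WM=12; [9,12) fires=12
i=10 t=12 v=6: → [12,15); WM=12
i=11 t=10 v=7: → [9,12); WM=12
i=12 t=12 v=1: → [12,15); WM=12
i=13 t=12 v=4: → [12,15); WM=12
i=14 t=12 v=8: → [12,15); WM=12
i=15 t=13 v=5: → [12,15); WM=13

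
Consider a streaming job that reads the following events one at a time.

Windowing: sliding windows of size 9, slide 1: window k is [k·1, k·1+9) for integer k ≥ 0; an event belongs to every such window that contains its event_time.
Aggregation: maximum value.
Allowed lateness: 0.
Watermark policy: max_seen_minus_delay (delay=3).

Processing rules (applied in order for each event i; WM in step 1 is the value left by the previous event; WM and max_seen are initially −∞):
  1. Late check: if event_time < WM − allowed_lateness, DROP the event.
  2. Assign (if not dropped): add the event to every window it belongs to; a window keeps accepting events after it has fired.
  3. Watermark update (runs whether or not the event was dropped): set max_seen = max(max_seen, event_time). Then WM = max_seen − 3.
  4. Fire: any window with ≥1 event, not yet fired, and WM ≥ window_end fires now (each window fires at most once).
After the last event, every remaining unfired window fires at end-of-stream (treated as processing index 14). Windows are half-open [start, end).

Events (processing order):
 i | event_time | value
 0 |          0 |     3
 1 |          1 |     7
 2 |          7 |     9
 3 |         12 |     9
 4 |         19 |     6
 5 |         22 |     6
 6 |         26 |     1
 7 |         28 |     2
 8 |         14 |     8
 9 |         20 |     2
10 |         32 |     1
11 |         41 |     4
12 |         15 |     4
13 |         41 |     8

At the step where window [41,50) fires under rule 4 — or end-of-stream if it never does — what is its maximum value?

i=0 t=0 v=3: → [0,9); WM=-3
i=1 t=1 v=7: → [1,10),[0,9); WM=-2
i=2 t=7 v=9: → [7,16),[6,15),[5,14),[4,13),[3,12),[2,11),[1,10),[0,9); WM=4
i=3 t=12 v=9: → [12,21),[11,20),[10,19),[9,18),[8,17),[7,16),[6,15),[5,14),[4,13); WM=9; [0,9) fires=9
i=4 t=19 v=6: → [19,28),[18,27),[17,26),[16,25),[15,24),[14,23),[13,22),[12,21),[11,20); WM=16; [1,10) fires=9 [2,11) fires=9 [3,12) fires=9 [4,13) fires=9 [5,14) fires=9 [6,15) fires=9 [7,16) fires=9
i=5 t=22 v=6: → [22,31),[21,30),[20,29),[19,28),[18,27),[17,26),[16,25),[15,24),[14,23); WM=19; [8,17) fires=9 [9,18) fires=9 [10,19) fires=9
i=6 t=26 v=1: → [26,35),[25,34),[24,33),[23,32),[22,31),[21,30),[20,29),[19,28),[18,27); WM=23; [11,20) fires=9 [12,21) fires=9 [13,22) fires=6 [14,23) fires=6
i=7 t=28 v=2: → [28,37),[27,36),[26,35),[25,34),[24,33),[23,32),[22,31),[21,30),[20,29); WM=25; [15,24) fires=6 [16,25) fires=6
i=8 t=14 v=8: DROP (t<25-0); WM=25
i=9 t=20 v=2: DROP (t<25-0); WM=25
i=10 t=32 v=1: → [32,41),[31,40),[30,39),[29,38),[28,37),[27,36),[26,35),[25,34),[24,33); WM=29; [17,26) fires=6 [18,27) fires=6 [19,28) fires=6 [20,29) fires=6
i=11 t=41 v=4: → [41,50),[40,49),[39,48),[38,47),[37,46),[36,45),[35,44),[34,43),[33,42); WM=38; [21,30) fires=6 [22,31) fires=6 [23,32) fires=2 [24,33) fires=2 [25,34) fires=2 [26,35) fires=2 [27,36) fires=2 [28,37) fires=2 [29,38) fires=1
i=12 t=15 v=4: DROP (t<38-0); WM=38
i=13 t=41 v=8: → [41,50),[40,49),[39,48),[38,47),[37,46),[36,45),[35,44),[34,43),[33,42); WM=38

8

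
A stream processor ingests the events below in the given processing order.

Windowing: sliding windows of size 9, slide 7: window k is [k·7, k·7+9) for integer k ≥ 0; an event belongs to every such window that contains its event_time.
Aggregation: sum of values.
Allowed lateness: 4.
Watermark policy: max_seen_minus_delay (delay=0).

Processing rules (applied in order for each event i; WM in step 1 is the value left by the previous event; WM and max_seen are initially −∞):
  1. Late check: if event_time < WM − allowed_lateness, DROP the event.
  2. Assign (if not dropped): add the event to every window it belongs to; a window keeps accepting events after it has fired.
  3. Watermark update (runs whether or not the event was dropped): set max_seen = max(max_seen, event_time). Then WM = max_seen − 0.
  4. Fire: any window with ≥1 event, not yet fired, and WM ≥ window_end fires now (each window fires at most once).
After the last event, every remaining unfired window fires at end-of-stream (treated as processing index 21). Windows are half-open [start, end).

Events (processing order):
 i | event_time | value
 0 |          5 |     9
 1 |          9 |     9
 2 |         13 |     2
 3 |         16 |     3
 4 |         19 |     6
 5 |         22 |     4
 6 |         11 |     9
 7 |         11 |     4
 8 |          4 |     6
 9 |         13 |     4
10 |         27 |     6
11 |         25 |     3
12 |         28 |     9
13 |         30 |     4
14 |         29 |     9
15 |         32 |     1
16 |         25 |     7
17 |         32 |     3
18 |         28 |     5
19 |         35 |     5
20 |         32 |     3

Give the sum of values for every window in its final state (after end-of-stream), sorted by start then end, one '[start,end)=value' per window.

[0,9)=9 [7,16)=11 [14,23)=13 [21,30)=36 [28,37)=39 [35,44)=5

i=0 t=5 v=9: → [0,9); WM=5
i=1 t=9 v=9: → [7,16); WM=9; [0,9) fires=9
i=2 t=13 v=2: → [7,16); WM=13
i=3 t=16 v=3: → [14,23); WM=16; [7,16) fires=11
i=4 t=19 v=6: → [14,23); WM=19
i=5 t=22 v=4: → [21,30),[14,23); WM=22
i=6 t=11 v=9: DROP (t<22-4); WM=22
i=7 t=11 v=4: DROP (t<22-4); WM=22
i=8 t=4 v=6: DROP (t<22-4); WM=22
i=9 t=13 v=4: DROP (t<22-4); WM=22
i=10 t=27 v=6: → [21,30); WM=27; [14,23) fires=13
i=11 t=25 v=3: → [21,30); WM=27
i=12 t=28 v=9: → [28,37),[21,30); WM=28
i=13 t=30 v=4: → [28,37); WM=30; [21,30) fires=22
i=14 t=29 v=9: → [28,37),[21,30); WM=30
i=15 t=32 v=1: → [28,37); WM=32
i=16 t=25 v=7: DROP (t<32-4); WM=32
i=17 t=32 v=3: → [28,37); WM=32
i=18 t=28 v=5: → [28,37),[21,30); WM=32
i=19 t=35 v=5: → [35,44),[28,37); WM=35
i=20 t=32 v=3: → [28,37); WM=35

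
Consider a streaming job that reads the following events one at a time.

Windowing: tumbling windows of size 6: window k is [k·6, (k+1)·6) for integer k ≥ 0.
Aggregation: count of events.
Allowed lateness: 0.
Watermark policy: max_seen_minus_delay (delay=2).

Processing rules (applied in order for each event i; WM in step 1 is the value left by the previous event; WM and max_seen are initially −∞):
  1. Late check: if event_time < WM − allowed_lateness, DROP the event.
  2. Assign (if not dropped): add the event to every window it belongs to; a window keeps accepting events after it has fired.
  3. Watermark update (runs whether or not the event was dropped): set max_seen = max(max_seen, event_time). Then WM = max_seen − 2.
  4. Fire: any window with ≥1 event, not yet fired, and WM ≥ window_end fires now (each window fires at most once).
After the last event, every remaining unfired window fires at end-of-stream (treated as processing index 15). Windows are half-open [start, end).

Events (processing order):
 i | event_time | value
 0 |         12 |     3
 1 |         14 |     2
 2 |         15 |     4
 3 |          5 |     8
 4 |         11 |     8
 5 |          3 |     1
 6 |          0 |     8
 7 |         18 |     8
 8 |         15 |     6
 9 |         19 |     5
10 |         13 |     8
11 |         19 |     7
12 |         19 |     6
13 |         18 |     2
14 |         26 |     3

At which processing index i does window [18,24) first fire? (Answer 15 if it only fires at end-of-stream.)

i=0 t=12 v=3: → [12,18); WM=10
i=1 t=14 v=2: → [12,18); WM=12
i=2 t=15 v=4: → [12,18); WM=13
i=3 t=5 v=8: DROP (t<13-0); WM=13
i=4 t=11 v=8: DROP (t<13-0); WM=13
i=5 t=3 v=1: DROP (t<13-0); WM=13
i=6 t=0 v=8: DROP (t<13-0); WM=13
i=7 t=18 v=8: → [18,24); WM=16
i=8 t=15 v=6: DROP (t<16-0); WM=16
i=9 t=19 v=5: → [18,24); WM=17
i=10 t=13 v=8: DROP (t<17-0); WM=17
i=11 t=19 v=7: → [18,24); WM=17
i=12 t=19 v=6: → [18,24); WM=17
i=13 t=18 v=2: → [18,24); WM=17
i=14 t=26 v=3: → [24,30); WM=24; [12,18) fires=3 [18,24) fires=5

14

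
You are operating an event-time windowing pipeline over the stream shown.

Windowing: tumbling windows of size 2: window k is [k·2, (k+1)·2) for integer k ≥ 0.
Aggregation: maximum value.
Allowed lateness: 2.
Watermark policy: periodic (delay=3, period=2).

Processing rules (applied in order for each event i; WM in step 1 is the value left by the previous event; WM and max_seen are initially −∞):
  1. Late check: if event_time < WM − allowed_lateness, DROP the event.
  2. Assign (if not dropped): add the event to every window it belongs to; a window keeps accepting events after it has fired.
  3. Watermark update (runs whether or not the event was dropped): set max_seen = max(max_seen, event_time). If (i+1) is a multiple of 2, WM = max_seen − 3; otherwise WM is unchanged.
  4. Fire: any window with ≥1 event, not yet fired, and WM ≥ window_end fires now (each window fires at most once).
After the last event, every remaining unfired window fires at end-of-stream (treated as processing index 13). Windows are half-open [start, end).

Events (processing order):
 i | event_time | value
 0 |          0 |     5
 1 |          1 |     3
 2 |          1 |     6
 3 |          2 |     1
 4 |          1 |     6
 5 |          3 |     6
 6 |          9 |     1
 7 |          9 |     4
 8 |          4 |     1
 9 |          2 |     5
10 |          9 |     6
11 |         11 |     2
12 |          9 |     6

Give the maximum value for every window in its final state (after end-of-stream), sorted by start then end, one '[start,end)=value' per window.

i=0 t=0 v=5: → [0,2); WM=−∞
i=1 t=1 v=3: → [0,2); WM=-2
i=2 t=1 v=6: → [0,2); WM=-2
i=3 t=2 v=1: → [2,4); WM=-1
i=4 t=1 v=6: → [0,2); WM=-1
i=5 t=3 v=6: → [2,4); WM=0
i=6 t=9 v=1: → [8,10); WM=0
i=7 t=9 v=4: → [8,10); WM=6; [0,2) fires=6 [2,4) fires=6
i=8 t=4 v=1: → [4,6); WM=6; [4,6) fires=1
i=9 t=2 v=5: DROP (t<6-2); WM=6
i=10 t=9 v=6: → [8,10); WM=6
i=11 t=11 v=2: → [10,12); WM=8
i=12 t=9 v=6: → [8,10); WM=8

[0,2)=6 [2,4)=6 [4,6)=1 [8,10)=6 [10,12)=2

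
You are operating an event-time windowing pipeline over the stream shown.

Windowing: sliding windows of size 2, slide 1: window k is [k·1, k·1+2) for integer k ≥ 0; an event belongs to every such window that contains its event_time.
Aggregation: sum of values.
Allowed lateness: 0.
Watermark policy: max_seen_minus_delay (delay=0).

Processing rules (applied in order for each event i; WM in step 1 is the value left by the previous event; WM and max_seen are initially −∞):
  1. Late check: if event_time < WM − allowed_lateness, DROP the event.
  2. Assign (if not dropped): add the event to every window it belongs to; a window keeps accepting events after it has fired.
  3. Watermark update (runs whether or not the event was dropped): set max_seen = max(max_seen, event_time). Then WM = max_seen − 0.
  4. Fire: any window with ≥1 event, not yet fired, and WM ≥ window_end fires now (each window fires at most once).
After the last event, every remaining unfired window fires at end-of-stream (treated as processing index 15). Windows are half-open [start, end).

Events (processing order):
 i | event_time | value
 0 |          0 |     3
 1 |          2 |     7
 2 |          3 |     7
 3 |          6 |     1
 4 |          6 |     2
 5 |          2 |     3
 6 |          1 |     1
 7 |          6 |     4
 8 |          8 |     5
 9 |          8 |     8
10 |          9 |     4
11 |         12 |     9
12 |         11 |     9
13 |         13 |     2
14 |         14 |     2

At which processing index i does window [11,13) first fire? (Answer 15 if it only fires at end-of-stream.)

i=0 t=0 v=3: → [0,2); WM=0
i=1 t=2 v=7: → [2,4),[1,3); WM=2; [0,2) fires=3
i=2 t=3 v=7: → [3,5),[2,4); WM=3; [1,3) fires=7
i=3 t=6 v=1: → [6,8),[5,7); WM=6; [2,4) fires=14 [3,5) fires=7
i=4 t=6 v=2: → [6,8),[5,7); WM=6
i=5 t=2 v=3: DROP (t<6-0); WM=6
i=6 t=1 v=1: DROP (t<6-0); WM=6
i=7 t=6 v=4: → [6,8),[5,7); WM=6
i=8 t=8 v=5: → [8,10),[7,9); WM=8; [5,7) fires=7 [6,8) fires=7
i=9 t=8 v=8: → [8,10),[7,9); WM=8
i=10 t=9 v=4: → [9,11),[8,10); WM=9; [7,9) fires=13
i=11 t=12 v=9: → [12,14),[11,13); WM=12; [8,10) fires=17 [9,11) fires=4
i=12 t=11 v=9: DROP (t<12-0); WM=12
i=13 t=13 v=2: → [13,15),[12,14); WM=13; [11,13) fires=9
i=14 t=14 v=2: → [14,16),[13,15); WM=14; [12,14) fires=11

13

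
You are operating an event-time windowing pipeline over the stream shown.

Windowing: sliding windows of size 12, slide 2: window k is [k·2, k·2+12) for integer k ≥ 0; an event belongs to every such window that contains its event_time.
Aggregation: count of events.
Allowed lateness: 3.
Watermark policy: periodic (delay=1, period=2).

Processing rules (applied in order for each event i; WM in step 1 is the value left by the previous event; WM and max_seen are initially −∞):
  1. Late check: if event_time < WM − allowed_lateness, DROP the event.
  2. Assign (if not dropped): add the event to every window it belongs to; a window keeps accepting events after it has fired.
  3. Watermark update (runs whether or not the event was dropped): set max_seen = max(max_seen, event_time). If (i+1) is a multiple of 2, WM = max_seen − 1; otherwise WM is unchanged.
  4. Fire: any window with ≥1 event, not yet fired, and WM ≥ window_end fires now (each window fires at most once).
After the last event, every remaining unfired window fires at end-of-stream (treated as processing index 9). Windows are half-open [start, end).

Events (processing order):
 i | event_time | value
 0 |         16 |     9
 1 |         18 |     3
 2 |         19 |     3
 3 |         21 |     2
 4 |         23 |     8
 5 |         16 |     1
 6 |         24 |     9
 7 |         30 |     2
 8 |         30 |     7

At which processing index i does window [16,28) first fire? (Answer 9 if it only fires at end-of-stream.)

7

i=0 t=16 v=9: → [16,28),[14,26),[12,24),[10,22),[8,20),[6,18); WM=−∞
i=1 t=18 v=3: → [18,30),[16,28),[14,26),[12,24),[10,22),[8,20); WM=17
i=2 t=19 v=3: → [18,30),[16,28),[14,26),[12,24),[10,22),[8,20); WM=17
i=3 t=21 v=2: → [20,32),[18,30),[16,28),[14,26),[12,24),[10,22); WM=20; [6,18) fires=1 [8,20) fires=3
i=4 t=23 v=8: → [22,34),[20,32),[18,30),[16,28),[14,26),[12,24); WM=20
i=5 t=16 v=1: DROP (t<20-3); WM=22; [10,22) fires=4
i=6 t=24 v=9: → [24,36),[22,34),[20,32),[18,30),[16,28),[14,26); WM=22
i=7 t=30 v=2: → [30,42),[28,40),[26,38),[24,36),[22,34),[20,32); WM=29; [12,24) fires=5 [14,26) fires=6 [16,28) fires=6
i=8 t=30 v=7: → [30,42),[28,40),[26,38),[24,36),[22,34),[20,32); WM=29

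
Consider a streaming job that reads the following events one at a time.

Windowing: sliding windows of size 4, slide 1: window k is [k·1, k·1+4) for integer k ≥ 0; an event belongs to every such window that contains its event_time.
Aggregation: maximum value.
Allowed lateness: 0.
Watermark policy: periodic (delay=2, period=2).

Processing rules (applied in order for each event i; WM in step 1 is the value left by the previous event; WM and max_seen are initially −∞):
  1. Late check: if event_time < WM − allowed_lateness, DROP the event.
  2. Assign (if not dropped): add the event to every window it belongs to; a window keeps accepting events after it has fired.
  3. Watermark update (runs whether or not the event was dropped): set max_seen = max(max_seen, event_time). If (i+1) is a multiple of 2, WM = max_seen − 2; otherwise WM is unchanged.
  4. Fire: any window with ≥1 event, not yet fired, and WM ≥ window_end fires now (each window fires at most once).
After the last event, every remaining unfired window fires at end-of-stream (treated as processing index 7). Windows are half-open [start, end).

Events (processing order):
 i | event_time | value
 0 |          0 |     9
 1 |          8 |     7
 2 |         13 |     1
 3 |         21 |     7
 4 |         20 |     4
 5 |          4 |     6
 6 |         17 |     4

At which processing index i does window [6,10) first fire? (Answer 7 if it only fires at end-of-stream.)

i=0 t=0 v=9: → [0,4); WM=−∞
i=1 t=8 v=7: → [8,12),[7,11),[6,10),[5,9); WM=6; [0,4) fires=9
i=2 t=13 v=1: → [13,17),[12,16),[11,15),[10,14); WM=6
i=3 t=21 v=7: → [21,25),[20,24),[19,23),[18,22); WM=19; [5,9) fires=7 [6,10) fires=7 [7,11) fires=7 [8,12) fires=7 [10,14) fires=1 [11,15) fires=1 [12,16) fires=1 [13,17) fires=1
i=4 t=20 v=4: → [20,24),[19,23),[18,22),[17,21); WM=19
i=5 t=4 v=6: DROP (t<19-0); WM=19
i=6 t=17 v=4: DROP (t<19-0); WM=19

3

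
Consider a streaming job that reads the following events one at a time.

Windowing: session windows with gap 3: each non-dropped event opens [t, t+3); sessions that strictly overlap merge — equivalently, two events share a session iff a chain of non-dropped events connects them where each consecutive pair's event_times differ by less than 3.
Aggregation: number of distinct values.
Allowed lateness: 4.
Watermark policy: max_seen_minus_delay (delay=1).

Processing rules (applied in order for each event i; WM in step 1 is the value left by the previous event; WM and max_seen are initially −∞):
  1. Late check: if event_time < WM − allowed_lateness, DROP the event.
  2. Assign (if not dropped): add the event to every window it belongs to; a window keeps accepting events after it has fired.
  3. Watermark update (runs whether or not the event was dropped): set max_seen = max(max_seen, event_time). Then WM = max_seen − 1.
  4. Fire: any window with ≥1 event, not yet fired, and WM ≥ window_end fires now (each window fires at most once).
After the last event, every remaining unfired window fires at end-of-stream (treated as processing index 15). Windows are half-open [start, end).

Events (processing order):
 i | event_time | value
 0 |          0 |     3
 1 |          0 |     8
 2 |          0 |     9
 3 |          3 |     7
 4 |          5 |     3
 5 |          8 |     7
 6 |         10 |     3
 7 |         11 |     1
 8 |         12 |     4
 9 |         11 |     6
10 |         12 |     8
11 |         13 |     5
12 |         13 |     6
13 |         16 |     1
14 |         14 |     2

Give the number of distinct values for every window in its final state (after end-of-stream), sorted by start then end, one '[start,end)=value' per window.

i=0 t=0 v=3: → [0,3); WM=-1
i=1 t=0 v=8: → [0,3); WM=-1
i=2 t=0 v=9: → [0,3); WM=-1
i=3 t=3 v=7: → [3,6); WM=2
i=4 t=5 v=3: → [3,8); WM=4
i=5 t=8 v=7: → [8,11); WM=7
i=6 t=10 v=3: → [8,13); WM=9
i=7 t=11 v=1: → [8,14); WM=10
i=8 t=12 v=4: → [8,15); WM=11
i=9 t=11 v=6: → [8,15); WM=11
i=10 t=12 v=8: → [8,15); WM=11
i=11 t=13 v=5: → [8,16); WM=12
i=12 t=13 v=6: → [8,16); WM=12
i=13 t=16 v=1: → [16,19); WM=15
i=14 t=14 v=2: → [8,19); WM=15

[0,3)=3 [3,8)=2 [8,19)=8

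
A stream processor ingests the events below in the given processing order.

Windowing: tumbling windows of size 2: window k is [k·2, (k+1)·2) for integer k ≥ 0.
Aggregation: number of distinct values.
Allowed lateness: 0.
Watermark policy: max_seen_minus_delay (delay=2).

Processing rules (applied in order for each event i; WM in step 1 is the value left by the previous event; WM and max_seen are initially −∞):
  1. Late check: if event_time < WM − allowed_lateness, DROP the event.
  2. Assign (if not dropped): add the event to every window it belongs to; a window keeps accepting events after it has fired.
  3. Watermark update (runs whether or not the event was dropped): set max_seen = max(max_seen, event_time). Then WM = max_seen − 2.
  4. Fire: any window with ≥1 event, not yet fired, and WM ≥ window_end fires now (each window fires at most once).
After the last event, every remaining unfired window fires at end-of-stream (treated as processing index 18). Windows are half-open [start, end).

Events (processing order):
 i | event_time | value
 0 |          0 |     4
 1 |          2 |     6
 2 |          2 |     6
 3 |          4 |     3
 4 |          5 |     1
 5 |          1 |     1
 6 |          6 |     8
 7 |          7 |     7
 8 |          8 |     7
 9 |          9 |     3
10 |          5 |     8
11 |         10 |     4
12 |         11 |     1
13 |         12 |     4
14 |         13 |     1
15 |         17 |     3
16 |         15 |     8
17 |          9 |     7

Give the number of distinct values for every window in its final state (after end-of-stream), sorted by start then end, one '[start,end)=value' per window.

i=0 t=0 v=4: → [0,2); WM=-2
i=1 t=2 v=6: → [2,4); WM=0
i=2 t=2 v=6: → [2,4); WM=0
i=3 t=4 v=3: → [4,6); WM=2; [0,2) fires=1
i=4 t=5 v=1: → [4,6); WM=3
i=5 t=1 v=1: DROP (t<3-0); WM=3
i=6 t=6 v=8: → [6,8); WM=4; [2,4) fires=1
i=7 t=7 v=7: → [6,8); WM=5
i=8 t=8 v=7: → [8,10); WM=6; [4,6) fires=2
i=9 t=9 v=3: → [8,10); WM=7
i=10 t=5 v=8: DROP (t<7-0); WM=7
i=11 t=10 v=4: → [10,12); WM=8; [6,8) fires=2
i=12 t=11 v=1: → [10,12); WM=9
i=13 t=12 v=4: → [12,14); WM=10; [8,10) fires=2
i=14 t=13 v=1: → [12,14); WM=11
i=15 t=17 v=3: → [16,18); WM=15; [10,12) fires=2 [12,14) fires=2
i=16 t=15 v=8: → [14,16); WM=15
i=17 t=9 v=7: DROP (t<15-0); WM=15

[0,2)=1 [2,4)=1 [4,6)=2 [6,8)=2 [8,10)=2 [10,12)=2 [12,14)=2 [14,16)=1 [16,18)=1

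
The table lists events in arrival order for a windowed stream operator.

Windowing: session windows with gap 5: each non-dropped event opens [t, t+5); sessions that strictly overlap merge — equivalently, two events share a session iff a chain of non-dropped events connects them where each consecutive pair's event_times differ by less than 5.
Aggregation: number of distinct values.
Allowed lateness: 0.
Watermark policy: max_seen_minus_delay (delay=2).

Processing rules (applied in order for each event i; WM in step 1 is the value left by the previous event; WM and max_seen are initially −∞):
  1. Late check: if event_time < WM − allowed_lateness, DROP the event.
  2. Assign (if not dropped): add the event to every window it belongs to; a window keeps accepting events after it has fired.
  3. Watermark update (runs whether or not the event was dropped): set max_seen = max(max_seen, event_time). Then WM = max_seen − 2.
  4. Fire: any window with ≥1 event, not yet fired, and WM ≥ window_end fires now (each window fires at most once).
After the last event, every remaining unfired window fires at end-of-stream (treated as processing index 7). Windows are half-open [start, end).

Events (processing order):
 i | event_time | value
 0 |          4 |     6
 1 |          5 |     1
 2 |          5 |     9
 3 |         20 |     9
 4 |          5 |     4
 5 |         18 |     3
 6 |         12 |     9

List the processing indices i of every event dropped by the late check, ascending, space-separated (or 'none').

i=0 t=4 v=6: → [4,9); WM=2
i=1 t=5 v=1: → [4,10); WM=3
i=2 t=5 v=9: → [4,10); WM=3
i=3 t=20 v=9: → [20,25); WM=18
i=4 t=5 v=4: DROP (t<18-0); WM=18
i=5 t=18 v=3: → [18,25); WM=18
i=6 t=12 v=9: DROP (t<18-0); WM=18

4 6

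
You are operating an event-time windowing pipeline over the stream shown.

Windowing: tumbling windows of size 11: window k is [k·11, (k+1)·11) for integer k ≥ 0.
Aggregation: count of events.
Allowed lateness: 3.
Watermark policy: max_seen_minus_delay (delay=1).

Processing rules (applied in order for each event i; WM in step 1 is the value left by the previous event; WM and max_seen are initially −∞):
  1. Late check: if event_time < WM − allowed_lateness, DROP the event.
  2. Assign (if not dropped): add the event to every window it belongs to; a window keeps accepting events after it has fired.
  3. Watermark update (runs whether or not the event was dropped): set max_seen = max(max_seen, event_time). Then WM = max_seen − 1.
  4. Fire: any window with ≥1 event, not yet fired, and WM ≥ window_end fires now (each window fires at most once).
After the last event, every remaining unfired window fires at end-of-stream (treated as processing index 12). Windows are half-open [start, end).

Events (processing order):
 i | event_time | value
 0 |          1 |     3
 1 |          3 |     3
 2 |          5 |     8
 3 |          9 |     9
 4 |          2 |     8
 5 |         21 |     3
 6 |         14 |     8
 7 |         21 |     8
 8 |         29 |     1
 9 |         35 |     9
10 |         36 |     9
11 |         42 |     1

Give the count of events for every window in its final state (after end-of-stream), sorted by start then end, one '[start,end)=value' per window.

[0,11)=4 [11,22)=2 [22,33)=1 [33,44)=3

i=0 t=1 v=3: → [0,11); WM=0
i=1 t=3 v=3: → [0,11); WM=2
i=2 t=5 v=8: → [0,11); WM=4
i=3 t=9 v=9: → [0,11); WM=8
i=4 t=2 v=8: DROP (t<8-3); WM=8
i=5 t=21 v=3: → [11,22); WM=20; [0,11) fires=4
i=6 t=14 v=8: DROP (t<20-3); WM=20
i=7 t=21 v=8: → [11,22); WM=20
i=8 t=29 v=1: → [22,33); WM=28; [11,22) fires=2
i=9 t=35 v=9: → [33,44); WM=34; [22,33) fires=1
i=10 t=36 v=9: → [33,44); WM=35
i=11 t=42 v=1: → [33,44); WM=41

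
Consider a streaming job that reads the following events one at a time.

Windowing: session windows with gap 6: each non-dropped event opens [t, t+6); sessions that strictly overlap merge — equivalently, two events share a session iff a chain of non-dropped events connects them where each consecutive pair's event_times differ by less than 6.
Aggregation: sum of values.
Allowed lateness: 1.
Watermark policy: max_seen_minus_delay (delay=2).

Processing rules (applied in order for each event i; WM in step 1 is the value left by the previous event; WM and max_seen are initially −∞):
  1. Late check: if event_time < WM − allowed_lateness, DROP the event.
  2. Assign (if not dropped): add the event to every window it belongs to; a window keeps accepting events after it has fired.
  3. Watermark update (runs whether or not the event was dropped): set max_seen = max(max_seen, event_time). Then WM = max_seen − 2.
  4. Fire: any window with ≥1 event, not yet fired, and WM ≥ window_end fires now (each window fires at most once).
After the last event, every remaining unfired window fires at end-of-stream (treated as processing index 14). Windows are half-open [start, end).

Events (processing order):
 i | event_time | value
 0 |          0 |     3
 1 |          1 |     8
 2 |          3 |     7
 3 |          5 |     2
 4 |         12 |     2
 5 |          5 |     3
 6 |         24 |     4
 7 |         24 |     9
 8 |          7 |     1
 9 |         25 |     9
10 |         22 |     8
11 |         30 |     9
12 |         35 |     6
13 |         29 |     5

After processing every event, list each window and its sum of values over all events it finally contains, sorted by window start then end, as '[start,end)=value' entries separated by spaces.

i=0 t=0 v=3: → [0,6); WM=-2
i=1 t=1 v=8: → [0,7); WM=-1
i=2 t=3 v=7: → [0,9); WM=1
i=3 t=5 v=2: → [0,11); WM=3
i=4 t=12 v=2: → [12,18); WM=10
i=5 t=5 v=3: DROP (t<10-1); WM=10
i=6 t=24 v=4: → [24,30); WM=22
i=7 t=24 v=9: → [24,30); WM=22
i=8 t=7 v=1: DROP (t<22-1); WM=22
i=9 t=25 v=9: → [24,31); WM=23
i=10 t=22 v=8: → [22,31); WM=23
i=11 t=30 v=9: → [22,36); WM=28
i=12 t=35 v=6: → [22,41); WM=33
i=13 t=29 v=5: DROP (t<33-1); WM=33

[0,11)=20 [12,18)=2 [22,41)=45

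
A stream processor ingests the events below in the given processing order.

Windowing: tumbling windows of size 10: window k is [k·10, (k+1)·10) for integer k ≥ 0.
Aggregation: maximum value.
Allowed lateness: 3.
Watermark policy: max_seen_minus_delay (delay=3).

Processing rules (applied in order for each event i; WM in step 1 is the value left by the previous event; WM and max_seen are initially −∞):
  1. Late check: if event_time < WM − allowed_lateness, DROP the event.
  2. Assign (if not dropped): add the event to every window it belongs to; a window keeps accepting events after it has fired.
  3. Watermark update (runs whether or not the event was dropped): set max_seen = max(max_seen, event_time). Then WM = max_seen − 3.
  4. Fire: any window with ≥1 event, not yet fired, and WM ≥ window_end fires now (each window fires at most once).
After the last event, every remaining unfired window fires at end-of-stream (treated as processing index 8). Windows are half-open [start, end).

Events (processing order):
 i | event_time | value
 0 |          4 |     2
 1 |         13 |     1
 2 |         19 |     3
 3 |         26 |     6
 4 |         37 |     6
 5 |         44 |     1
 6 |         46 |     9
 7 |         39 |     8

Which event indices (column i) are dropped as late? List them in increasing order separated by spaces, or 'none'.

i=0 t=4 v=2: → [0,10); WM=1
i=1 t=13 v=1: → [10,20); WM=10; [0,10) fires=2
i=2 t=19 v=3: → [10,20); WM=16
i=3 t=26 v=6: → [20,30); WM=23; [10,20) fires=3
i=4 t=37 v=6: → [30,40); WM=34; [20,30) fires=6
i=5 t=44 v=1: → [40,50); WM=41; [30,40) fires=6
i=6 t=46 v=9: → [40,50); WM=43
i=7 t=39 v=8: DROP (t<43-3); WM=43

7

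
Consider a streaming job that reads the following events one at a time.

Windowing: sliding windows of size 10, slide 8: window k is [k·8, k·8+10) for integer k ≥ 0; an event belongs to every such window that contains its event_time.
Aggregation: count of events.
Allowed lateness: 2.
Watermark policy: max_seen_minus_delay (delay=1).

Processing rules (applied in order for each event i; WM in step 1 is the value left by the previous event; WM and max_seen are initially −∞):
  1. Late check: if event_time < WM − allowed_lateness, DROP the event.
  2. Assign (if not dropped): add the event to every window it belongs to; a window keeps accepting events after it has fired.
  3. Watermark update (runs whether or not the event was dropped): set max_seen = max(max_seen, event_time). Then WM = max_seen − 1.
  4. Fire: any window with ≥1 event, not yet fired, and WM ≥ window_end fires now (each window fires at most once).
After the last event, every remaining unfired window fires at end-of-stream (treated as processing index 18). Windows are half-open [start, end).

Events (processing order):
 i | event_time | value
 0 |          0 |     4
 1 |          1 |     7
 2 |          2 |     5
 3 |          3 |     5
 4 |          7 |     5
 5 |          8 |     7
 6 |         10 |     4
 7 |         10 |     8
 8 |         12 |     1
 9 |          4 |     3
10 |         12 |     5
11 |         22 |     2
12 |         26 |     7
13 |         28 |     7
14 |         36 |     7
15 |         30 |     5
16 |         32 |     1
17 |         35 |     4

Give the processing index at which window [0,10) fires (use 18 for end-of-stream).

8

i=0 t=0 v=4: → [0,10); WM=-1
i=1 t=1 v=7: → [0,10); WM=0
i=2 t=2 v=5: → [0,10); WM=1
i=3 t=3 v=5: → [0,10); WM=2
i=4 t=7 v=5: → [0,10); WM=6
i=5 t=8 v=7: → [8,18),[0,10); WM=7
i=6 t=10 v=4: → [8,18); WM=9
i=7 t=10 v=8: → [8,18); WM=9
i=8 t=12 v=1: → [8,18); WM=11; [0,10) fires=6
i=9 t=4 v=3: DROP (t<11-2); WM=11
i=10 t=12 v=5: → [8,18); WM=11
i=11 t=22 v=2: → [16,26); WM=21; [8,18) fires=5
i=12 t=26 v=7: → [24,34); WM=25
i=13 t=28 v=7: → [24,34); WM=27; [16,26) fires=1
i=14 t=36 v=7: → [32,42); WM=35; [24,34) fires=2
i=15 t=30 v=5: DROP (t<35-2); WM=35
i=16 t=32 v=1: DROP (t<35-2); WM=35
i=17 t=35 v=4: → [32,42); WM=35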